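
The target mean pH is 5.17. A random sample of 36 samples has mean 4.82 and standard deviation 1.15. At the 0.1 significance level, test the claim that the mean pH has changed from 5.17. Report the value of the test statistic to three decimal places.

H0: μ = 5.17; H1: μ ≠ 5.17 (one-sample t-test, two-sided).
t = (x̄ − μ₀)/(s/√n) = (4.82 − 5.17)/(1.15/√36) = -1.826
df = n − 1 = 35
Two-sided p-value ≈ 0.076
Since p ≈ 0.076 < α = 0.1, reject H0; the data support H1.

-1.826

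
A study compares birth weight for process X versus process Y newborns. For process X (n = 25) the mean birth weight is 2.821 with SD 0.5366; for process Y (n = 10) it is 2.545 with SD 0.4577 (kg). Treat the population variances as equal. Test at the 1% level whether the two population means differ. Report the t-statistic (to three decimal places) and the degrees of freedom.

Let group 1 = process X, group 2 = process Y. H0: μ_1 = μ_2; H1: μ_1 ≠ μ_2 (two-sample pooled-variance t-test, two-sided).
s_p² = [(25−1)·0.5366² + (10−1)·0.4577²]/(25+10−2) = 0.266544
t = (2.821 − 2.545)/√[0.266544·(1/25 + 1/10)] = 1.429
df = n₁ + n₂ − 2 = 33
Two-sided p-value ≈ 0.1625
Since p ≈ 0.1625 > α = 0.01, fail to reject H0; the evidence is not statistically significant.

t = 1.429, df = 33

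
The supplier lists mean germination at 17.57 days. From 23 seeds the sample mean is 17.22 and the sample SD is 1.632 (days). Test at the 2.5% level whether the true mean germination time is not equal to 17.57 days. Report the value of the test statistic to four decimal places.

H0: μ = 17.57; H1: μ ≠ 17.57 (one-sample t-test, two-sided).
t = (x̄ − μ₀)/(s/√n) = (17.22 − 17.57)/(1.632/√23) = -1.0285
df = n − 1 = 22
Two-sided p-value ≈ 0.315
Since p ≈ 0.315 > α = 0.025, fail to reject H0; the evidence is not statistically significant.

-1.0285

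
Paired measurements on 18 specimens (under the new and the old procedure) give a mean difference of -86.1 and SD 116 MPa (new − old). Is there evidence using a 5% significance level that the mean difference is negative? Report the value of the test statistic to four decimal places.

H0: μ_d = 0; H1: μ_d < 0 (paired t-test on the differences, left-tailed).
t = d̄/(s_d/√n) = -86.1/(116/√18) = -3.1491
df = n − 1 = 17
p-value = P(T ≤ -3.1491) ≈ 0.0029
Since p ≈ 0.0029 < α = 0.05, reject H0; the evidence is statistically significant.

-3.1491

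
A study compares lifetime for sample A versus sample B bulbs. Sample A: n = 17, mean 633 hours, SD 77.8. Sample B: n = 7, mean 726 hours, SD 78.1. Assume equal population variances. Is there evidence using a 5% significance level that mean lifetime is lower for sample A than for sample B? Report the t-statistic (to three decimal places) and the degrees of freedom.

t = -2.659, df = 22

Let group 1 = sample A, group 2 = sample B. H0: μ_1 = μ_2; H1: μ_1 < μ_2 (two-sample pooled-variance t-test, left-tailed).
s_p² = [(17−1)·77.8² + (7−1)·78.1²]/(17+7−2) = 6065.6
t = (633 − 726)/√[6065.6·(1/17 + 1/7)] = -2.659
df = n₁ + n₂ − 2 = 22
p-value = P(T ≤ -2.659) ≈ 0.007
Since p ≈ 0.007 < α = 0.05, reject H0; the data support H1.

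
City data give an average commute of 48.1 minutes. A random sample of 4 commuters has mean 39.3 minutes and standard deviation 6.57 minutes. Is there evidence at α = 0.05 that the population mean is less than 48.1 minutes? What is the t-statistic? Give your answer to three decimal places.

H0: μ = 48.1; H1: μ < 48.1 (one-sample t-test, left-tailed).
t = (x̄ − μ₀)/(s/√n) = (39.3 − 48.1)/(6.57/√4) = -2.679
df = n − 1 = 3
p-value = P(T ≤ -2.679) ≈ 0.038
Since p ≈ 0.038 < α = 0.05, reject H0; the evidence is statistically significant.

-2.679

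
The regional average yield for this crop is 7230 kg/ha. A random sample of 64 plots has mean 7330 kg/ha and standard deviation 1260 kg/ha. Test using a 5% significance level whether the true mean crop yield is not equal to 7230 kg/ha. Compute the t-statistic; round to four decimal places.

H0: μ = 7230; H1: μ ≠ 7230 (one-sample t-test, two-sided).
t = (x̄ − μ₀)/(s/√n) = (7330 − 7230)/(1260/√64) = 0.6349
df = n − 1 = 63
Two-sided p-value ≈ 0.5278
Since p ≈ 0.5278 > α = 0.05, fail to reject H0; the data do not provide sufficient evidence against H0.

0.6349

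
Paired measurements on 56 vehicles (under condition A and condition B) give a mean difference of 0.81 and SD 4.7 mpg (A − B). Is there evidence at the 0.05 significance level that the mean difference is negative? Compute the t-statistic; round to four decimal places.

1.2897

H0: μ_d = 0; H1: μ_d < 0 (paired t-test on the differences, left-tailed).
t = d̄/(s_d/√n) = 0.81/(4.7/√56) = 1.2897
df = n − 1 = 55
p-value = P(T ≤ 1.2897) ≈ 0.899
Since p ≈ 0.899 > α = 0.05, fail to reject H0; the evidence is not statistically significant.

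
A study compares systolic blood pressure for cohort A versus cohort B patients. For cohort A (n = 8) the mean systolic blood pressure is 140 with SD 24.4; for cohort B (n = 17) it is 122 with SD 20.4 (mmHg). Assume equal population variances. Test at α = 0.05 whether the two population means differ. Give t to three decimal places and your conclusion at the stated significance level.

Let group 1 = cohort A, group 2 = cohort B. H0: μ_1 = μ_2; H1: μ_1 ≠ μ_2 (two-sample pooled-variance t-test, two-sided).
s_p² = [(8−1)·24.4² + (17−1)·20.4²]/(8+17−2) = 470.699
t = (140 − 122)/√[470.699·(1/8 + 1/17)] = 1.935
df = n₁ + n₂ − 2 = 23
Two-sided p-value ≈ 0.065
Since p ≈ 0.065 > α = 0.05, fail to reject H0; the data do not provide sufficient evidence against H0.

t = 1.935; fail to reject H0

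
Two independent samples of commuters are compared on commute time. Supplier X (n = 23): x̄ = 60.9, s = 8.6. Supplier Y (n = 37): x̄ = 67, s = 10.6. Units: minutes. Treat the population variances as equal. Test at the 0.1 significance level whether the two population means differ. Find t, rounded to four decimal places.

Let group 1 = supplier X, group 2 = supplier Y. H0: μ_1 = μ_2; H1: μ_1 ≠ μ_2 (two-sample pooled-variance t-test, two-sided).
s_p² = [(23−1)·8.6² + (37−1)·10.6²]/(23+37−2) = 97.7945
t = (60.9 − 67)/√[97.7945·(1/23 + 1/37)] = -2.3231
df = n₁ + n₂ − 2 = 58
Two-sided p-value ≈ 0.024
Since p ≈ 0.024 < α = 0.1, reject H0; the data support H1.

-2.3231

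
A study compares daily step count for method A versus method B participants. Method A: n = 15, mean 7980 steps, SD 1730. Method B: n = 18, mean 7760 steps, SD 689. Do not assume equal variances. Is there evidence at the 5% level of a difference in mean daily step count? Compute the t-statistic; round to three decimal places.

0.463

Let group 1 = method A, group 2 = method B. H0: μ_1 = μ_2; H1: μ_1 ≠ μ_2 (Welch's two-sample t-test, two-sided).
t = (x̄_1 − x̄_2)/√(s_1²/n_1 + s_2²/n_2) = (7980 − 7760)/√(1730²/15 + 689²/18) = 0.463
Welch–Satterthwaite df ≈ 17.69
Two-sided p-value ≈ 0.6491
Since p ≈ 0.6491 > α = 0.05, fail to reject H0; the data do not provide sufficient evidence against H0.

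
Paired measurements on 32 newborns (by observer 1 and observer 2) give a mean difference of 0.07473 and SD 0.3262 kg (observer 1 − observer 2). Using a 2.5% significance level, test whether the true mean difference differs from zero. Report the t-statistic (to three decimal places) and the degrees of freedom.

H0: μ_d = 0; H1: μ_d ≠ 0 (paired t-test on the differences, two-sided).
t = d̄/(s_d/√n) = 0.07473/(0.3262/√32) = 1.296
df = n − 1 = 31
Two-sided p-value ≈ 0.2046
Since p ≈ 0.2046 > α = 0.025, fail to reject H0; the evidence is not statistically significant.

t = 1.296, df = 31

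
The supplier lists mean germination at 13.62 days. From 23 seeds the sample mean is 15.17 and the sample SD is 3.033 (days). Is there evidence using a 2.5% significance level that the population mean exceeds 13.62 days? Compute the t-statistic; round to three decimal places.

H0: μ = 13.62; H1: μ > 13.62 (one-sample t-test, right-tailed).
t = (x̄ − μ₀)/(s/√n) = (15.17 − 13.62)/(3.033/√23) = 2.451
df = n − 1 = 22
p-value = P(T ≥ 2.451) ≈ 0.0113
Since p ≈ 0.0113 < α = 0.025, reject H0; the data support H1.

2.451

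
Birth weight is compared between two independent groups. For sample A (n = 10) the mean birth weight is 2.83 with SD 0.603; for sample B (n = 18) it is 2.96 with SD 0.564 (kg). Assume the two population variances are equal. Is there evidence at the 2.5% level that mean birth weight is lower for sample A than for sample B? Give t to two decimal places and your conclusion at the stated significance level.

Let group 1 = sample A, group 2 = sample B. H0: μ_1 = μ_2; H1: μ_1 < μ_2 (two-sample pooled-variance t-test, left-tailed).
s_p² = [(10−1)·0.603² + (18−1)·0.564²]/(10+18−2) = 0.33385
t = (2.83 − 2.96)/√[0.33385·(1/10 + 1/18)] = -0.57
df = n₁ + n₂ − 2 = 26
p-value = P(T ≤ -0.57) ≈ 0.2866
Since p ≈ 0.2866 > α = 0.025, fail to reject H0; the evidence is not statistically significant.

t = -0.57; fail to reject H0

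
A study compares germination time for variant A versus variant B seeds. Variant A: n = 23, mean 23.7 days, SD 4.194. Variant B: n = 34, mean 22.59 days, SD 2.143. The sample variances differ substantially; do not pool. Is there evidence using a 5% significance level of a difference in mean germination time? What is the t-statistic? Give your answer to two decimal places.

1.17

Let group 1 = variant A, group 2 = variant B. H0: μ_1 = μ_2; H1: μ_1 ≠ μ_2 (Welch's two-sample t-test, two-sided).
t = (x̄_1 − x̄_2)/√(s_1²/n_1 + s_2²/n_2) = (23.7 − 22.59)/√(4.194²/23 + 2.143²/34) = 1.17
Welch–Satterthwaite df ≈ 29.84
Two-sided p-value ≈ 0.251
Since p ≈ 0.251 > α = 0.05, fail to reject H0; the evidence is not statistically significant.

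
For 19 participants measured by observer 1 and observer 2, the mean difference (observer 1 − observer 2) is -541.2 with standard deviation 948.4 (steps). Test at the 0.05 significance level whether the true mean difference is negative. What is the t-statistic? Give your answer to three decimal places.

-2.487

H0: μ_d = 0; H1: μ_d < 0 (paired t-test on the differences, left-tailed).
t = d̄/(s_d/√n) = -541.2/(948.4/√19) = -2.487
df = n − 1 = 18
p-value = P(T ≤ -2.487) ≈ 0.0115
Since p ≈ 0.0115 < α = 0.05, reject H0; the data support H1.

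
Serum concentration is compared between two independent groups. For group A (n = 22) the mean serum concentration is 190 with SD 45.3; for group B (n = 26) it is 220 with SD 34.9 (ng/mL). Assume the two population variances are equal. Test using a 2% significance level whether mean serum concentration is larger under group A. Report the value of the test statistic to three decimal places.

Let group 1 = group A, group 2 = group B. H0: μ_1 = μ_2; H1: μ_1 > μ_2 (two-sample pooled-variance t-test, right-tailed).
s_p² = [(22−1)·45.3² + (26−1)·34.9²]/(22+26−2) = 1598.79
t = (190 − 220)/√[1598.79·(1/22 + 1/26)] = -2.590
df = n₁ + n₂ − 2 = 46
p-value = P(T ≥ -2.590) ≈ 0.994
Since p ≈ 0.994 > α = 0.02, fail to reject H0; the evidence is not statistically significant.

-2.590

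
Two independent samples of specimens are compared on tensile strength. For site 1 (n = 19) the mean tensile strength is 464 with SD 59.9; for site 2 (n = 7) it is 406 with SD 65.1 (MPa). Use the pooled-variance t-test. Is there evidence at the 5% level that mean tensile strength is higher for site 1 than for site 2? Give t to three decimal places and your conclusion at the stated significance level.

Let group 1 = site 1, group 2 = site 2. H0: μ_1 = μ_2; H1: μ_1 > μ_2 (two-sample pooled-variance t-test, right-tailed).
s_p² = [(19−1)·59.9² + (7−1)·65.1²]/(19+7−2) = 3750.51
t = (464 − 406)/√[3750.51·(1/19 + 1/7)] = 2.142
df = n₁ + n₂ − 2 = 24
p-value = P(T ≥ 2.142) ≈ 0.0213
Since p ≈ 0.0213 < α = 0.05, reject H0; the data support H1.

t = 2.142; reject H0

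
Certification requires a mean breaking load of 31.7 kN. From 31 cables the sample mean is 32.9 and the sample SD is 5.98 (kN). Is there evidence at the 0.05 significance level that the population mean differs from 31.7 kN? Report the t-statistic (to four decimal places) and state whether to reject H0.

t = 1.1173; fail to reject H0

H0: μ = 31.7; H1: μ ≠ 31.7 (one-sample t-test, two-sided).
t = (x̄ − μ₀)/(s/√n) = (32.9 − 31.7)/(5.98/√31) = 1.1173
df = n − 1 = 30
Two-sided p-value ≈ 0.2727
Since p ≈ 0.2727 > α = 0.05, fail to reject H0; the data do not provide sufficient evidence against H0.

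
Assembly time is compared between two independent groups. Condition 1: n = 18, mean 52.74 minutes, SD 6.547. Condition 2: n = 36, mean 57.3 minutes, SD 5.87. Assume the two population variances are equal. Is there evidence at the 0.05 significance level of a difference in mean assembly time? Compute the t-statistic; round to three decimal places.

Let group 1 = condition 1, group 2 = condition 2. H0: μ_1 = μ_2; H1: μ_1 ≠ μ_2 (two-sample pooled-variance t-test, two-sided).
s_p² = [(18−1)·6.547² + (36−1)·5.87²]/(18+36−2) = 37.2051
t = (52.74 − 57.3)/√[37.2051·(1/18 + 1/36)] = -2.590
df = n₁ + n₂ − 2 = 52
Two-sided p-value ≈ 0.012
Since p ≈ 0.012 < α = 0.05, reject H0; the data support H1.

-2.590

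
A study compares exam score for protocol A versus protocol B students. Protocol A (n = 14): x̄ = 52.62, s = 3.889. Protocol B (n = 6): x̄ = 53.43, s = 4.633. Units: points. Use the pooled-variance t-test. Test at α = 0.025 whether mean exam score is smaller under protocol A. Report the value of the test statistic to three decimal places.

-0.404

Let group 1 = protocol A, group 2 = protocol B. H0: μ_1 = μ_2; H1: μ_1 < μ_2 (two-sample pooled-variance t-test, left-tailed).
s_p² = [(14−1)·3.889² + (6−1)·4.633²]/(14+6−2) = 16.8855
t = (52.62 − 53.43)/√[16.8855·(1/14 + 1/6)] = -0.404
df = n₁ + n₂ − 2 = 18
p-value = P(T ≤ -0.404) ≈ 0.3455
Since p ≈ 0.3455 > α = 0.025, fail to reject H0; the evidence is not statistically significant.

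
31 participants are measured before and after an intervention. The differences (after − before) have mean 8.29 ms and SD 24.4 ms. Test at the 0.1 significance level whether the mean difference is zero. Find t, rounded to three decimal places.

1.892

H0: μ_d = 0; H1: μ_d ≠ 0 (paired t-test on the differences, two-sided).
t = d̄/(s_d/√n) = 8.29/(24.4/√31) = 1.892
df = n − 1 = 30
Two-sided p-value ≈ 0.0682
Since p ≈ 0.0682 < α = 0.1, reject H0; the evidence is statistically significant.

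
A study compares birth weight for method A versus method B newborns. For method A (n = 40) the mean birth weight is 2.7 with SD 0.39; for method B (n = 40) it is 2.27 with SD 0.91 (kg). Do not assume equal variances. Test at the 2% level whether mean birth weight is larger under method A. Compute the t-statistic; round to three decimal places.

2.747

Let group 1 = method A, group 2 = method B. H0: μ_1 = μ_2; H1: μ_1 > μ_2 (Welch's two-sample t-test, right-tailed).
t = (x̄_1 − x̄_2)/√(s_1²/n_1 + s_2²/n_2) = (2.7 − 2.27)/√(0.39²/40 + 0.91²/40) = 2.747
Welch–Satterthwaite df ≈ 52.86
p-value = P(T ≥ 2.747) ≈ 0.0041
Since p ≈ 0.0041 < α = 0.02, reject H0; the data support H1.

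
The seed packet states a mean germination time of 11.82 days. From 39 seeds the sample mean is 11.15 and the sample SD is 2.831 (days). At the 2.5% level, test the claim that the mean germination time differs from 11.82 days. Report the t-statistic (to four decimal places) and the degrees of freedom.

t = -1.4780, df = 38

H0: μ = 11.82; H1: μ ≠ 11.82 (one-sample t-test, two-sided).
t = (x̄ − μ₀)/(s/√n) = (11.15 − 11.82)/(2.831/√39) = -1.4780
df = n − 1 = 38
Two-sided p-value ≈ 0.1477
Since p ≈ 0.1477 > α = 0.025, fail to reject H0; the evidence is not statistically significant.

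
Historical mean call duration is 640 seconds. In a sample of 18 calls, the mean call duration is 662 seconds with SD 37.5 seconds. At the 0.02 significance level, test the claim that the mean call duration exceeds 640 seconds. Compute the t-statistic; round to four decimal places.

2.4890

H0: μ = 640; H1: μ > 640 (one-sample t-test, right-tailed).
t = (x̄ − μ₀)/(s/√n) = (662 − 640)/(37.5/√18) = 2.4890
df = n − 1 = 17
p-value = P(T ≥ 2.4890) ≈ 0.012
Since p ≈ 0.012 < α = 0.02, reject H0; the data support H1.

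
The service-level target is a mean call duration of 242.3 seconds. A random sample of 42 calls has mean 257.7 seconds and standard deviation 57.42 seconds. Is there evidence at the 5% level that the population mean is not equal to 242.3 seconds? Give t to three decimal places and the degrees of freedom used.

t = 1.738, df = 41

H0: μ = 242.3; H1: μ ≠ 242.3 (one-sample t-test, two-sided).
t = (x̄ − μ₀)/(s/√n) = (257.7 − 242.3)/(57.42/√42) = 1.738
df = n − 1 = 41
Two-sided p-value ≈ 0.0897
Since p ≈ 0.0897 > α = 0.05, fail to reject H0; the evidence is not statistically significant.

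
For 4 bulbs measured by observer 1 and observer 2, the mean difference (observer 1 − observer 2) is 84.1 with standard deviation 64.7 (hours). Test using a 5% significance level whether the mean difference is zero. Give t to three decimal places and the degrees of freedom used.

H0: μ_d = 0; H1: μ_d ≠ 0 (paired t-test on the differences, two-sided).
t = d̄/(s_d/√n) = 84.1/(64.7/√4) = 2.600
df = n − 1 = 3
Two-sided p-value ≈ 0.0804
Since p ≈ 0.0804 > α = 0.05, fail to reject H0; the evidence is not statistically significant.

t = 2.600, df = 3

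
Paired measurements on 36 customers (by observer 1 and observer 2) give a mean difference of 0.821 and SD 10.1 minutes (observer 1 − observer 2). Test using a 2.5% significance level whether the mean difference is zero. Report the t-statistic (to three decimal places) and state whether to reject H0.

H0: μ_d = 0; H1: μ_d ≠ 0 (paired t-test on the differences, two-sided).
t = d̄/(s_d/√n) = 0.821/(10.1/√36) = 0.488
df = n − 1 = 35
Two-sided p-value ≈ 0.6288
Since p ≈ 0.6288 > α = 0.025, fail to reject H0; the data do not provide sufficient evidence against H0.

t = 0.488; fail to reject H0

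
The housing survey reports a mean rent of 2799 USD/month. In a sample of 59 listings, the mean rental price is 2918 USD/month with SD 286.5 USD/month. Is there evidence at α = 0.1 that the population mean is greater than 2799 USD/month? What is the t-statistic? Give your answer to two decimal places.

H0: μ = 2799; H1: μ > 2799 (one-sample t-test, right-tailed).
t = (x̄ − μ₀)/(s/√n) = (2918 − 2799)/(286.5/√59) = 3.19
df = n − 1 = 58
p-value = P(T ≥ 3.19) ≈ 0.001
Since p ≈ 0.001 < α = 0.1, reject H0; the evidence is statistically significant.

3.19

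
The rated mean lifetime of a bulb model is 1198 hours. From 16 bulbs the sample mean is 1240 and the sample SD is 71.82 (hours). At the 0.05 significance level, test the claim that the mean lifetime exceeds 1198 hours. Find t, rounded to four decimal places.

2.3392

H0: μ = 1198; H1: μ > 1198 (one-sample t-test, right-tailed).
t = (x̄ − μ₀)/(s/√n) = (1240 − 1198)/(71.82/√16) = 2.3392
df = n − 1 = 15
p-value = P(T ≥ 2.3392) ≈ 0.017
Since p ≈ 0.017 < α = 0.05, reject H0; the evidence is statistically significant.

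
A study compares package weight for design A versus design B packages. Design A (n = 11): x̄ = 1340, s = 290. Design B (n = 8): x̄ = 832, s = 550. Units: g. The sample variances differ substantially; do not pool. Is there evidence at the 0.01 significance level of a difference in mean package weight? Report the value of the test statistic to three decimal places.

Let group 1 = design A, group 2 = design B. H0: μ_1 = μ_2; H1: μ_1 ≠ μ_2 (Welch's two-sample t-test, two-sided).
t = (x̄_1 − x̄_2)/√(s_1²/n_1 + s_2²/n_2) = (1340 − 832)/√(290²/11 + 550²/8) = 2.383
Welch–Satterthwaite df ≈ 9.84
Two-sided p-value ≈ 0.039
Since p ≈ 0.039 > α = 0.01, fail to reject H0; the data do not provide sufficient evidence against H0.

2.383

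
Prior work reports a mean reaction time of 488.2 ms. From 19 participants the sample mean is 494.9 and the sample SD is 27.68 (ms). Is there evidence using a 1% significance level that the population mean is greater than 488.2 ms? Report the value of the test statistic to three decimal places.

H0: μ = 488.2; H1: μ > 488.2 (one-sample t-test, right-tailed).
t = (x̄ − μ₀)/(s/√n) = (494.9 − 488.2)/(27.68/√19) = 1.055
df = n − 1 = 18
p-value = P(T ≥ 1.055) ≈ 0.1527
Since p ≈ 0.1527 > α = 0.01, fail to reject H0; the evidence is not statistically significant.

1.055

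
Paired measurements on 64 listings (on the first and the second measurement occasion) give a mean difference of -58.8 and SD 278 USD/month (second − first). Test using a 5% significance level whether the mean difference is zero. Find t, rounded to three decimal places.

-1.692

H0: μ_d = 0; H1: μ_d ≠ 0 (paired t-test on the differences, two-sided).
t = d̄/(s_d/√n) = -58.8/(278/√64) = -1.692
df = n − 1 = 63
Two-sided p-value ≈ 0.096
Since p ≈ 0.096 > α = 0.05, fail to reject H0; the evidence is not statistically significant.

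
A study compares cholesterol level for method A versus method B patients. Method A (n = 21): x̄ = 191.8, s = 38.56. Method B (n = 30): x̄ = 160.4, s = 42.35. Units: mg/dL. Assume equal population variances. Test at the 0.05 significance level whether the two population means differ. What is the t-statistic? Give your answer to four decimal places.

Let group 1 = method A, group 2 = method B. H0: μ_1 = μ_2; H1: μ_1 ≠ μ_2 (two-sample pooled-variance t-test, two-sided).
s_p² = [(21−1)·38.56² + (30−1)·42.35²]/(21+30−2) = 1668.36
t = (191.8 − 160.4)/√[1668.36·(1/21 + 1/30)] = 2.7019
df = n₁ + n₂ − 2 = 49
Two-sided p-value ≈ 0.0094
Since p ≈ 0.0094 < α = 0.05, reject H0; the data support H1.

2.7019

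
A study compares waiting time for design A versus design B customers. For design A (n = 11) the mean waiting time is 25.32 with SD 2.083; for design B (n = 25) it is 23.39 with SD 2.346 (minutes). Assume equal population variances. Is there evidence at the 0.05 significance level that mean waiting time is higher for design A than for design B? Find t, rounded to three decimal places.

2.348

Let group 1 = design A, group 2 = design B. H0: μ_1 = μ_2; H1: μ_1 > μ_2 (two-sample pooled-variance t-test, right-tailed).
s_p² = [(11−1)·2.083² + (25−1)·2.346²]/(11+25−2) = 5.16112
t = (25.32 − 23.39)/√[5.16112·(1/11 + 1/25)] = 2.348
df = n₁ + n₂ − 2 = 34
p-value = P(T ≥ 2.348) ≈ 0.012
Since p ≈ 0.012 < α = 0.05, reject H0; the evidence is statistically significant.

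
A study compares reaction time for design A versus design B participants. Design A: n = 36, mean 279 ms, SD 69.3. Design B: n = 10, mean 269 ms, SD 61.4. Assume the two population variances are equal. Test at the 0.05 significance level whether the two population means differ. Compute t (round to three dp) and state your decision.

t = 0.413; fail to reject H0

Let group 1 = design A, group 2 = design B. H0: μ_1 = μ_2; H1: μ_1 ≠ μ_2 (two-sample pooled-variance t-test, two-sided).
s_p² = [(36−1)·69.3² + (10−1)·61.4²]/(36+10−2) = 4591.29
t = (279 − 269)/√[4591.29·(1/36 + 1/10)] = 0.413
df = n₁ + n₂ − 2 = 44
Two-sided p-value ≈ 0.682
Since p ≈ 0.682 > α = 0.05, fail to reject H0; the data do not provide sufficient evidence against H0.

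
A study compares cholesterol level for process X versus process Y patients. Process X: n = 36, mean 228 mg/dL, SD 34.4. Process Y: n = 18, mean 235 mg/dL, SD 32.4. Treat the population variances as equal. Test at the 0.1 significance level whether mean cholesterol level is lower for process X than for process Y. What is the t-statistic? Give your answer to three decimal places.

-0.718

Let group 1 = process X, group 2 = process Y. H0: μ_1 = μ_2; H1: μ_1 < μ_2 (two-sample pooled-variance t-test, left-tailed).
s_p² = [(36−1)·34.4² + (18−1)·32.4²]/(36+18−2) = 1139.68
t = (228 − 235)/√[1139.68·(1/36 + 1/18)] = -0.718
df = n₁ + n₂ − 2 = 52
p-value = P(T ≤ -0.718) ≈ 0.2379
Since p ≈ 0.2379 > α = 0.1, fail to reject H0; the data do not provide sufficient evidence against H0.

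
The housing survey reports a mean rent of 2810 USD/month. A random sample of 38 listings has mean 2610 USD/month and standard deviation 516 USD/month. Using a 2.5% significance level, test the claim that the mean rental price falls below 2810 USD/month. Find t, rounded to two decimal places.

H0: μ = 2810; H1: μ < 2810 (one-sample t-test, left-tailed).
t = (x̄ − μ₀)/(s/√n) = (2610 − 2810)/(516/√38) = -2.39
df = n − 1 = 37
p-value = P(T ≤ -2.39) ≈ 0.0110
Since p ≈ 0.0110 < α = 0.025, reject H0; the data support H1.

-2.39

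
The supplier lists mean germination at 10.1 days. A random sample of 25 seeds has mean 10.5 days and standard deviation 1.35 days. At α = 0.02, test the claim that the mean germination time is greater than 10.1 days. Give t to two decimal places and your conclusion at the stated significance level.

H0: μ = 10.1; H1: μ > 10.1 (one-sample t-test, right-tailed).
t = (x̄ − μ₀)/(s/√n) = (10.5 − 10.1)/(1.35/√25) = 1.48
df = n − 1 = 24
p-value = P(T ≥ 1.48) ≈ 0.076
Since p ≈ 0.076 > α = 0.02, fail to reject H0; the data do not provide sufficient evidence against H0.

t = 1.48; fail to reject H0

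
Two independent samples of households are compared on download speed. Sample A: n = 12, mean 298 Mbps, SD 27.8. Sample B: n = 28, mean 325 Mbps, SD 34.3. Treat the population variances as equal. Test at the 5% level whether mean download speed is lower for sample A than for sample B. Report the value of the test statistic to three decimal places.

-2.404

Let group 1 = sample A, group 2 = sample B. H0: μ_1 = μ_2; H1: μ_1 < μ_2 (two-sample pooled-variance t-test, left-tailed).
s_p² = [(12−1)·27.8² + (28−1)·34.3²]/(12+28−2) = 1059.64
t = (298 − 325)/√[1059.64·(1/12 + 1/28)] = -2.404
df = n₁ + n₂ − 2 = 38
p-value = P(T ≤ -2.404) ≈ 0.0106
Since p ≈ 0.0106 < α = 0.05, reject H0; the data support H1.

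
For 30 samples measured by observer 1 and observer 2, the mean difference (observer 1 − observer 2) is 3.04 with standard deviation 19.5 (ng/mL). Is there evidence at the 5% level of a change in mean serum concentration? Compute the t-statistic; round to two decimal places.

H0: μ_d = 0; H1: μ_d ≠ 0 (paired t-test on the differences, two-sided).
t = d̄/(s_d/√n) = 3.04/(19.5/√30) = 0.85
df = n − 1 = 29
Two-sided p-value ≈ 0.4002
Since p ≈ 0.4002 > α = 0.05, fail to reject H0; the data do not provide sufficient evidence against H0.

0.85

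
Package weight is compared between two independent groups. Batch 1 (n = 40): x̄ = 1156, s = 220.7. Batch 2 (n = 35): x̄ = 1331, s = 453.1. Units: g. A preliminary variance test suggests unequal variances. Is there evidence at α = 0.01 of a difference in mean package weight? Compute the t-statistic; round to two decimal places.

-2.08

Let group 1 = batch 1, group 2 = batch 2. H0: μ_1 = μ_2; H1: μ_1 ≠ μ_2 (Welch's two-sample t-test, two-sided).
t = (x̄_1 − x̄_2)/√(s_1²/n_1 + s_2²/n_2) = (1156 − 1331)/√(220.7²/40 + 453.1²/35) = -2.08
Welch–Satterthwaite df ≈ 47.79
Two-sided p-value ≈ 0.043
Since p ≈ 0.043 > α = 0.01, fail to reject H0; the evidence is not statistically significant.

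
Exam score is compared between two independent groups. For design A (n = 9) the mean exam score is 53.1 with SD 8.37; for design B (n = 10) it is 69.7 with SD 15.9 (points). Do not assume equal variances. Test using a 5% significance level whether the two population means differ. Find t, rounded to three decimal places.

Let group 1 = design A, group 2 = design B. H0: μ_1 = μ_2; H1: μ_1 ≠ μ_2 (Welch's two-sample t-test, two-sided).
t = (x̄_1 − x̄_2)/√(s_1²/n_1 + s_2²/n_2) = (53.1 − 69.7)/√(8.37²/9 + 15.9²/10) = -2.887
Welch–Satterthwaite df ≈ 13.91
Two-sided p-value ≈ 0.0120
Since p ≈ 0.0120 < α = 0.05, reject H0; the data support H1.

-2.887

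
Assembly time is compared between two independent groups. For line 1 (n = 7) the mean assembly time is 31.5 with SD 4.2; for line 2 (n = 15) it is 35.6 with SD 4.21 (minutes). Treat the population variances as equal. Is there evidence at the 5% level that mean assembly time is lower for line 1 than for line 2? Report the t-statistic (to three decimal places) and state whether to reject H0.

t = -2.129; reject H0

Let group 1 = line 1, group 2 = line 2. H0: μ_1 = μ_2; H1: μ_1 < μ_2 (two-sample pooled-variance t-test, left-tailed).
s_p² = [(7−1)·4.2² + (15−1)·4.21²]/(7+15−2) = 17.6989
t = (31.5 − 35.6)/√[17.6989·(1/7 + 1/15)] = -2.129
df = n₁ + n₂ − 2 = 20
p-value = P(T ≤ -2.129) ≈ 0.0229
Since p ≈ 0.0229 < α = 0.05, reject H0; the evidence is statistically significant.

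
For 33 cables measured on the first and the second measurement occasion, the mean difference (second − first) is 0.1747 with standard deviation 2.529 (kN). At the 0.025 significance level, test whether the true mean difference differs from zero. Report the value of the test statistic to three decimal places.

H0: μ_d = 0; H1: μ_d ≠ 0 (paired t-test on the differences, two-sided).
t = d̄/(s_d/√n) = 0.1747/(2.529/√33) = 0.397
df = n − 1 = 32
Two-sided p-value ≈ 0.6941
Since p ≈ 0.6941 > α = 0.025, fail to reject H0; the evidence is not statistically significant.

0.397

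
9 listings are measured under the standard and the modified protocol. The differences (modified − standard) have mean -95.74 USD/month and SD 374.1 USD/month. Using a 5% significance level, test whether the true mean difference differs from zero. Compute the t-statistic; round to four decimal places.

H0: μ_d = 0; H1: μ_d ≠ 0 (paired t-test on the differences, two-sided).
t = d̄/(s_d/√n) = -95.74/(374.1/√9) = -0.7678
df = n − 1 = 8
Two-sided p-value ≈ 0.4647
Since p ≈ 0.4647 > α = 0.05, fail to reject H0; the evidence is not statistically significant.

-0.7678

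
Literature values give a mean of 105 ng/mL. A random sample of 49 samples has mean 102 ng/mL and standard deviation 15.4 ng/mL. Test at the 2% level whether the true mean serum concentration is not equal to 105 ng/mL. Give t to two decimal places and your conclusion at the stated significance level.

H0: μ = 105; H1: μ ≠ 105 (one-sample t-test, two-sided).
t = (x̄ − μ₀)/(s/√n) = (102 − 105)/(15.4/√49) = -1.36
df = n − 1 = 48
Two-sided p-value ≈ 0.1790
Since p ≈ 0.1790 > α = 0.02, fail to reject H0; the evidence is not statistically significant.

t = -1.36; fail to reject H0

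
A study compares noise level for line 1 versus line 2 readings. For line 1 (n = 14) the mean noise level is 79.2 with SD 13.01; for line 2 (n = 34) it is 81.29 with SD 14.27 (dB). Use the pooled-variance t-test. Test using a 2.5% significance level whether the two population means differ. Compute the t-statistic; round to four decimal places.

-0.4726

Let group 1 = line 1, group 2 = line 2. H0: μ_1 = μ_2; H1: μ_1 ≠ μ_2 (two-sample pooled-variance t-test, two-sided).
s_p² = [(14−1)·13.01² + (34−1)·14.27²]/(14+34−2) = 193.919
t = (79.2 − 81.29)/√[193.919·(1/14 + 1/34)] = -0.4726
df = n₁ + n₂ − 2 = 46
Two-sided p-value ≈ 0.6387
Since p ≈ 0.6387 > α = 0.025, fail to reject H0; the evidence is not statistically significant.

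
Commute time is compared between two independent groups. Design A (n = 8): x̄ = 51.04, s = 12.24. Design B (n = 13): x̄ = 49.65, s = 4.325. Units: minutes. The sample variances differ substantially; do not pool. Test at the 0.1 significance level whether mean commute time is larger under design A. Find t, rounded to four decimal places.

0.3095

Let group 1 = design A, group 2 = design B. H0: μ_1 = μ_2; H1: μ_1 > μ_2 (Welch's two-sample t-test, right-tailed).
t = (x̄_1 − x̄_2)/√(s_1²/n_1 + s_2²/n_2) = (51.04 − 49.65)/√(12.24²/8 + 4.325²/13) = 0.3095
Welch–Satterthwaite df ≈ 8.09
p-value = P(T ≥ 0.3095) ≈ 0.382
Since p ≈ 0.382 > α = 0.1, fail to reject H0; the data do not provide sufficient evidence against H0.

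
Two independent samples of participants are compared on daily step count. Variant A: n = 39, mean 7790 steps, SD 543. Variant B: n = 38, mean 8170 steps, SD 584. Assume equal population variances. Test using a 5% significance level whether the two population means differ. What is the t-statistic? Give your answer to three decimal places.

-2.958

Let group 1 = variant A, group 2 = variant B. H0: μ_1 = μ_2; H1: μ_1 ≠ μ_2 (two-sample pooled-variance t-test, two-sided).
s_p² = [(39−1)·543² + (38−1)·584²]/(39+38−2) = 317644
t = (7790 − 8170)/√[317644·(1/39 + 1/38)] = -2.958
df = n₁ + n₂ − 2 = 75
Two-sided p-value ≈ 0.0041
Since p ≈ 0.0041 < α = 0.05, reject H0; the evidence is statistically significant.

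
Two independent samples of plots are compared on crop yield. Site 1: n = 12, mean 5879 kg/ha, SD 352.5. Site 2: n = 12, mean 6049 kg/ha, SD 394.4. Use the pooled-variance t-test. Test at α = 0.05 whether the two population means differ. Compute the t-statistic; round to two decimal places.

-1.11

Let group 1 = site 1, group 2 = site 2. H0: μ_1 = μ_2; H1: μ_1 ≠ μ_2 (two-sample pooled-variance t-test, two-sided).
s_p² = [(12−1)·352.5² + (12−1)·394.4²]/(12+12−2) = 139904
t = (5879 − 6049)/√[139904·(1/12 + 1/12)] = -1.11
df = n₁ + n₂ − 2 = 22
Two-sided p-value ≈ 0.2776
Since p ≈ 0.2776 > α = 0.05, fail to reject H0; the evidence is not statistically significant.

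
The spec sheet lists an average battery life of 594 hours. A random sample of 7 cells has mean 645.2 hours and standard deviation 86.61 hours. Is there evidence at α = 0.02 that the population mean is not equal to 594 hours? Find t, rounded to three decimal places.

1.564

H0: μ = 594; H1: μ ≠ 594 (one-sample t-test, two-sided).
t = (x̄ − μ₀)/(s/√n) = (645.2 − 594)/(86.61/√7) = 1.564
df = n − 1 = 6
Two-sided p-value ≈ 0.169
Since p ≈ 0.169 > α = 0.02, fail to reject H0; the evidence is not statistically significant.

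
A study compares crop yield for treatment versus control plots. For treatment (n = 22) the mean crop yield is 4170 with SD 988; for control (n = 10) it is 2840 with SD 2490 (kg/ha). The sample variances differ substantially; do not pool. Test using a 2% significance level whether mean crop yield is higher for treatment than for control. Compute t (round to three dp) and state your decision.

Let group 1 = treatment, group 2 = control. H0: μ_1 = μ_2; H1: μ_1 > μ_2 (Welch's two-sample t-test, right-tailed).
t = (x̄_1 − x̄_2)/√(s_1²/n_1 + s_2²/n_2) = (4170 − 2840)/√(988²/22 + 2490²/10) = 1.632
Welch–Satterthwaite df ≈ 10.31
p-value = P(T ≥ 1.632) ≈ 0.0664
Since p ≈ 0.0664 > α = 0.02, fail to reject H0; the evidence is not statistically significant.

t = 1.632; fail to reject H0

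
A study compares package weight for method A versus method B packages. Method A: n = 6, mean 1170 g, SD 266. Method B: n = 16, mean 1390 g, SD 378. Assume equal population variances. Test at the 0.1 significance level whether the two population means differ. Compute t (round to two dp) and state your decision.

Let group 1 = method A, group 2 = method B. H0: μ_1 = μ_2; H1: μ_1 ≠ μ_2 (two-sample pooled-variance t-test, two-sided).
s_p² = [(6−1)·266² + (16−1)·378²]/(6+16−2) = 124852
t = (1170 − 1390)/√[124852·(1/6 + 1/16)] = -1.30
df = n₁ + n₂ − 2 = 20
Two-sided p-value ≈ 0.208
Since p ≈ 0.208 > α = 0.1, fail to reject H0; the data do not provide sufficient evidence against H0.

t = -1.30; fail to reject H0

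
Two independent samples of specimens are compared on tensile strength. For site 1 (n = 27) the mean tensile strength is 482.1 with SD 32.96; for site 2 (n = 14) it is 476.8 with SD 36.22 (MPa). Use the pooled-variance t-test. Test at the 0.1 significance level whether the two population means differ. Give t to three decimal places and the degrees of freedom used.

t = 0.472, df = 39

Let group 1 = site 1, group 2 = site 2. H0: μ_1 = μ_2; H1: μ_1 ≠ μ_2 (two-sample pooled-variance t-test, two-sided).
s_p² = [(27−1)·32.96² + (14−1)·36.22²]/(27+14−2) = 1161.54
t = (482.1 − 476.8)/√[1161.54·(1/27 + 1/14)] = 0.472
df = n₁ + n₂ − 2 = 39
Two-sided p-value ≈ 0.639
Since p ≈ 0.639 > α = 0.1, fail to reject H0; the evidence is not statistically significant.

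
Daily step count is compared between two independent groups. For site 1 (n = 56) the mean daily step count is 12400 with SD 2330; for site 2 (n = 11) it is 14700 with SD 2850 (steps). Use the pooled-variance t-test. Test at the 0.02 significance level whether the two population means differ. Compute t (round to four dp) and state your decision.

t = -2.8850; reject H0

Let group 1 = site 1, group 2 = site 2. H0: μ_1 = μ_2; H1: μ_1 ≠ μ_2 (two-sample pooled-variance t-test, two-sided).
s_p² = [(56−1)·2330² + (11−1)·2850²]/(56+11−2) = 5843300
t = (12400 − 14700)/√[5843300·(1/56 + 1/11)] = -2.8850
df = n₁ + n₂ − 2 = 65
Two-sided p-value ≈ 0.005
Since p ≈ 0.005 < α = 0.02, reject H0; the evidence is statistically significant.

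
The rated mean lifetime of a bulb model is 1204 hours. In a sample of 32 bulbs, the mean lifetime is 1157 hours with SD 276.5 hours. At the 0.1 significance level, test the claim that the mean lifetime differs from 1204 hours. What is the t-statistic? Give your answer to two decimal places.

-0.96

H0: μ = 1204; H1: μ ≠ 1204 (one-sample t-test, two-sided).
t = (x̄ − μ₀)/(s/√n) = (1157 − 1204)/(276.5/√32) = -0.96
df = n − 1 = 31
Two-sided p-value ≈ 0.344
Since p ≈ 0.344 > α = 0.1, fail to reject H0; the evidence is not statistically significant.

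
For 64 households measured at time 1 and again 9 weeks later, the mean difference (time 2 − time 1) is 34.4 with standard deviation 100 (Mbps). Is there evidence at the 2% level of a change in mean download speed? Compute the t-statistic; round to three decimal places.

2.752

H0: μ_d = 0; H1: μ_d ≠ 0 (paired t-test on the differences, two-sided).
t = d̄/(s_d/√n) = 34.4/(100/√64) = 2.752
df = n − 1 = 63
Two-sided p-value ≈ 0.0077
Since p ≈ 0.0077 < α = 0.02, reject H0; the evidence is statistically significant.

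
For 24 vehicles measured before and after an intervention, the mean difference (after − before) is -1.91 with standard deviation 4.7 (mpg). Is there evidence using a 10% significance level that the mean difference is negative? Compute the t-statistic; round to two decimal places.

H0: μ_d = 0; H1: μ_d < 0 (paired t-test on the differences, left-tailed).
t = d̄/(s_d/√n) = -1.91/(4.7/√24) = -1.99
df = n − 1 = 23
p-value = P(T ≤ -1.99) ≈ 0.029
Since p ≈ 0.029 < α = 0.1, reject H0; the evidence is statistically significant.

-1.99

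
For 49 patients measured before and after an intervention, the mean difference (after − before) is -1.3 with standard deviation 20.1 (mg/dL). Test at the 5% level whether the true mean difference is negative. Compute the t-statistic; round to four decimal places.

H0: μ_d = 0; H1: μ_d < 0 (paired t-test on the differences, left-tailed).
t = d̄/(s_d/√n) = -1.3/(20.1/√49) = -0.4527
df = n − 1 = 48
p-value = P(T ≤ -0.4527) ≈ 0.3264
Since p ≈ 0.3264 > α = 0.05, fail to reject H0; the evidence is not statistically significant.

-0.4527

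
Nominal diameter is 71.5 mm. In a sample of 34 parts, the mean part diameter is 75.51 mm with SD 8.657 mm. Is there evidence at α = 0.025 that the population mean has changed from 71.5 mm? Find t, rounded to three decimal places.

H0: μ = 71.5; H1: μ ≠ 71.5 (one-sample t-test, two-sided).
t = (x̄ − μ₀)/(s/√n) = (75.51 − 71.5)/(8.657/√34) = 2.701
df = n − 1 = 33
Two-sided p-value ≈ 0.011
Since p ≈ 0.011 < α = 0.025, reject H0; the evidence is statistically significant.

2.701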